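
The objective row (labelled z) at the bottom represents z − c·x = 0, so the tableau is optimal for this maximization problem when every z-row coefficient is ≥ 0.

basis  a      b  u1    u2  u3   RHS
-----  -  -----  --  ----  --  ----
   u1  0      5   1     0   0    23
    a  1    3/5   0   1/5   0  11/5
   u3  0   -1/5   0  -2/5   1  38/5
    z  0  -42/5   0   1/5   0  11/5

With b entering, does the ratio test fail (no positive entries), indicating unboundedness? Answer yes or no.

Column b has positive entries in row(s) 1, 2, so the ratio test bounds it — not unbounded.

no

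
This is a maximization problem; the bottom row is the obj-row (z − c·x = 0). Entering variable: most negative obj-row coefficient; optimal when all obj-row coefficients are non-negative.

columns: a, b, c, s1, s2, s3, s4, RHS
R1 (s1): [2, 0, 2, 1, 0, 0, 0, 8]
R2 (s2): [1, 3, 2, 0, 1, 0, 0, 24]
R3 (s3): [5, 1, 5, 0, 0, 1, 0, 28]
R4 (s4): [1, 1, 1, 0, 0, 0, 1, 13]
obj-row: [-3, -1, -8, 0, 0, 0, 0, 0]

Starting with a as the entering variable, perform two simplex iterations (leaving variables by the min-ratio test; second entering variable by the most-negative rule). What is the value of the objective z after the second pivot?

Ratio test on column a — row 1: 8/2 = 4; row 2: 24/1 = 24; row 3: 28/5 = 28/5; row 4: 13/1 = 13. Minimum is 4 at row 1 (s1 leaves); pivot element 2.
Pivot on row 1; the obj-row RHS becomes 0 − (-3)·4 = 12.
Next entering variable (most negative obj-row entry -5): c.
Ratio test on column c — row 1: 4/1 = 4; row 2: 20/1 = 20; row 3: entry 0 ≤ 0; row 4: entry 0 ≤ 0. Minimum is 4 at row 1 (a leaves); pivot element 1.
After the second pivot the obj-row RHS is 12 − (-5)·4 = 32.

32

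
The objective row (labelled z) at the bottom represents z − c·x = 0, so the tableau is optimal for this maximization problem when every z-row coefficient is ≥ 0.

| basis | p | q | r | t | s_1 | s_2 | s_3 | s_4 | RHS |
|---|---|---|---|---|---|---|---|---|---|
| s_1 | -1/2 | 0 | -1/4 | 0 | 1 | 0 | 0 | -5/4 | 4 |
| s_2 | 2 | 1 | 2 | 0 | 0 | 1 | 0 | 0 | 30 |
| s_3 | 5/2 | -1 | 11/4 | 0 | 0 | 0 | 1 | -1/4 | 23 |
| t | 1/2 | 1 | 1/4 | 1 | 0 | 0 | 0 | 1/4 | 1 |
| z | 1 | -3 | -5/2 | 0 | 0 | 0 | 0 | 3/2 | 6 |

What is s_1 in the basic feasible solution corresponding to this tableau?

4

s_1 is basic (row 1); its value is the RHS of that row, 4.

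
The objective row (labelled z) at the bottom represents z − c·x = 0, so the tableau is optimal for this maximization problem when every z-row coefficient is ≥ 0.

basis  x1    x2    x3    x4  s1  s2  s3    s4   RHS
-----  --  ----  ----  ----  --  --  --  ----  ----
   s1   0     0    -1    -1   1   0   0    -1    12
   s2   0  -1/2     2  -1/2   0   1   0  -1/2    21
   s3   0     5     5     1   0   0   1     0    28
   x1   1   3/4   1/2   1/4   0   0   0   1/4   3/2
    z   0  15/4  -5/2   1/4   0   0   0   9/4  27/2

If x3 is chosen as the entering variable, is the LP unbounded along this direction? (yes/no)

Column x3 has positive entries in row(s) 2, 3, 4, so the ratio test bounds it — not unbounded.

no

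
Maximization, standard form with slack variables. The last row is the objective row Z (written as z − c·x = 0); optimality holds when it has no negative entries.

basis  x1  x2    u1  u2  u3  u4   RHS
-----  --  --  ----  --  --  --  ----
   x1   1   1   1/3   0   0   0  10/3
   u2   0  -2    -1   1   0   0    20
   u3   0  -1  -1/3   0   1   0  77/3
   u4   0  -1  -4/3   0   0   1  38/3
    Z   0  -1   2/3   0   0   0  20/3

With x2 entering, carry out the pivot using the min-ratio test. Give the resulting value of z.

10

Ratio test on column x2 — row 1: (10/3)/1 = 10/3; row 2: entry -2 ≤ 0; row 3: entry -1 ≤ 0; row 4: entry -1 ≤ 0. Minimum is 10/3 at row 1 (x1 leaves); pivot element 1.
Pivot on row 1; the Z-row RHS becomes 20/3 − (-1)·(10/3) = 10.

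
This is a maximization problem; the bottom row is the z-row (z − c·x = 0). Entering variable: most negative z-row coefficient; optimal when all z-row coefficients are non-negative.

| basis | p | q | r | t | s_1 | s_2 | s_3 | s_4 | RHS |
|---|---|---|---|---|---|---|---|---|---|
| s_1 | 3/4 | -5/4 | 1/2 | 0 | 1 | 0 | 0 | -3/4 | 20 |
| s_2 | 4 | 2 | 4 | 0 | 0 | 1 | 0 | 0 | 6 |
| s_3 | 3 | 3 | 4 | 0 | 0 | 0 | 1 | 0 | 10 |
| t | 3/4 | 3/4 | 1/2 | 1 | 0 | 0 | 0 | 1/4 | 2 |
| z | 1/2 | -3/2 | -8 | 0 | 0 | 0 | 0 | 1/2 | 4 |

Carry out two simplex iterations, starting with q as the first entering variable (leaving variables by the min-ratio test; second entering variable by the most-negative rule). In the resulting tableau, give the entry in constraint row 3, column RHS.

3/2

Ratio test on column q — row 1: entry -5/4 ≤ 0; row 2: 6/2 = 3; row 3: 10/3 = 10/3; row 4: 2/(3/4) = 8/3. Minimum is 8/3 at row 4 (t leaves); pivot element 3/4.
Divide row 4 by 3/4; eliminate column q from the other rows.
Second iteration: most negative z-row entry is -7 in column r, so r enters.
Ratio test on column r — row 1: (70/3)/(4/3) = 35/2; row 2: (2/3)/(8/3) = 1/4; row 3: 2/2 = 1; row 4: (8/3)/(2/3) = 4. Minimum is 1/4 at row 2 (s_2 leaves); pivot element 8/3.
Divide row 2 by 8/3; eliminate column r from the other rows.
After both pivots, the entry at constraint row 3, column RHS is 3/2.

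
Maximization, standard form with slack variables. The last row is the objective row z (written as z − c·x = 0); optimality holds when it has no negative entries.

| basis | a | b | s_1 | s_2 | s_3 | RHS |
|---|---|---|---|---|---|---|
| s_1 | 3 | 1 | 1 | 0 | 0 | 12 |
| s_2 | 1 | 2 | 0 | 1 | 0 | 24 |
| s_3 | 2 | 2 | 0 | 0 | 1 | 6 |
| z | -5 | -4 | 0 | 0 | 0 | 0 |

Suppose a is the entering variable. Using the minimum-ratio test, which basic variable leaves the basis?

s_3

Column a entries and ratios — s_1: 12/3 = 4; s_2: 24/1 = 24; s_3: 6/2 = 3.
Smallest ratio is 3 in the row of s_3, so s_3 leaves.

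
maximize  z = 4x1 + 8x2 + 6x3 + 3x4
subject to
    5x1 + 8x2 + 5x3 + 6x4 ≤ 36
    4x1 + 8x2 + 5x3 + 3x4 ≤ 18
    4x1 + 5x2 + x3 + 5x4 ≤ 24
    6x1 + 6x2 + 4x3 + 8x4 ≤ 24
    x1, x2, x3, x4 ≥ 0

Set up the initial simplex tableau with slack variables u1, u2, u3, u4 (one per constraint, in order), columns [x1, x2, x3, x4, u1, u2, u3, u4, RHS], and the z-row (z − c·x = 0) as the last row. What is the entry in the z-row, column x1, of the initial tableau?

-4

The z-row carries the negated objective coefficients: the x1 entry is -4.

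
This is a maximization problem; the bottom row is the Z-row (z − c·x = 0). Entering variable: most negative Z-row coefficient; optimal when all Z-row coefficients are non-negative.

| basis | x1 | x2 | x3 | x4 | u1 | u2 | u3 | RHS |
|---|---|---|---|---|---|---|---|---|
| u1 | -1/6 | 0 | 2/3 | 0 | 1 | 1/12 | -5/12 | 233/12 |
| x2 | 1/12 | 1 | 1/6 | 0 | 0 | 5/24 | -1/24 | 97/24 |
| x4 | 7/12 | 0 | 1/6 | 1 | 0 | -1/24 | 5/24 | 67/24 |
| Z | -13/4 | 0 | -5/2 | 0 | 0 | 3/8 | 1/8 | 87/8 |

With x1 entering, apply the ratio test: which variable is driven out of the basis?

x4

Column x1 entries and ratios — u1: -1/6 ≤ 0, skip; x2: (97/24)/(1/12) = 97/2; x4: (67/24)/(7/12) = 67/14.
Smallest ratio is 67/14 in the row of x4, so x4 leaves.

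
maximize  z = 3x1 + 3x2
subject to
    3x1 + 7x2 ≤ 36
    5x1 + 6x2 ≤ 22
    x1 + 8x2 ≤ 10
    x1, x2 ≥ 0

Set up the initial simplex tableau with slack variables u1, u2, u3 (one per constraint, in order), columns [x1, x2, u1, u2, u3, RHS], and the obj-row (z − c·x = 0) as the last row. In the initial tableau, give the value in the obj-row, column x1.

-3

The obj-row carries the negated objective coefficients: the x1 entry is -3.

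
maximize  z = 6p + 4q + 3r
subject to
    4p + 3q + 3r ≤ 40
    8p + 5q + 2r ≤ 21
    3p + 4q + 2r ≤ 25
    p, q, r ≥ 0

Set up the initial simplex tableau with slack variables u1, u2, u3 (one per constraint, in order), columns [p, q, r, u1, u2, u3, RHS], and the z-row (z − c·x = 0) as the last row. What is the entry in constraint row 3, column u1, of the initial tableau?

Slack u1 belongs to constraint 1; its column is the unit vector e_1, so the entry in row 3 is 0.

0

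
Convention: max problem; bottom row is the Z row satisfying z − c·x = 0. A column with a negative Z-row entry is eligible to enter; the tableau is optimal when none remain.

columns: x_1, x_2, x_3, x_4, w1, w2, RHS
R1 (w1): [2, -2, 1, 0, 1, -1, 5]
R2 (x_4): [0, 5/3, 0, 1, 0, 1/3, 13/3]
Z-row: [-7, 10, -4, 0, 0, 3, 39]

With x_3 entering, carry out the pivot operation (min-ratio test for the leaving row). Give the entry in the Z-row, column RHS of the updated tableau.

Ratio test on column x_3 — row 1: 5/1 = 5; row 2: entry 0 ≤ 0. Minimum is 5 at row 1 (w1 leaves); pivot element 1.
Divide row 1 by 1; eliminate column x_3 from the other rows.
Z-row update in column RHS: 39 − (-4)·5 = 59.

59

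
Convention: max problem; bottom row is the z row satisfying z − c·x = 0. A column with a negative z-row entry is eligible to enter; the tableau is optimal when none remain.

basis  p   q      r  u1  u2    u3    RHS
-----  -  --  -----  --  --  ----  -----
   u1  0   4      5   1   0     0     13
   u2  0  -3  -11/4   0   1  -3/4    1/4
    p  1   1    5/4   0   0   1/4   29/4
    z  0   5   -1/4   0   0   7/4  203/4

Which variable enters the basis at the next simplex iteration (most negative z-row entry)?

r

Negative z-row entries: r: -1/4.
The most negative is -1/4 in column r, so r enters.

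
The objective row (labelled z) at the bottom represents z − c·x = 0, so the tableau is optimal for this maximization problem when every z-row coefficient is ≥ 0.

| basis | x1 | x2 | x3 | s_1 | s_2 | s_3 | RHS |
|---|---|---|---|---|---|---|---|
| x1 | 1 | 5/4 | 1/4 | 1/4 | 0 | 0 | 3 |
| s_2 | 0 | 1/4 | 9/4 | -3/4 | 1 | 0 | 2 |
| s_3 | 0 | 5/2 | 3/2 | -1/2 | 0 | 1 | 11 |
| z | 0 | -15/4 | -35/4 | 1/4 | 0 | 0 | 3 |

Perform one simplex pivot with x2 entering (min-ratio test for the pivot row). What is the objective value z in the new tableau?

12

Ratio test on column x2 — row 1: 3/(5/4) = 12/5; row 2: 2/(1/4) = 8; row 3: 11/(5/2) = 22/5. Minimum is 12/5 at row 1 (x1 leaves); pivot element 5/4.
Pivot on row 1; the z-row RHS becomes 3 − (-15/4)·(12/5) = 12.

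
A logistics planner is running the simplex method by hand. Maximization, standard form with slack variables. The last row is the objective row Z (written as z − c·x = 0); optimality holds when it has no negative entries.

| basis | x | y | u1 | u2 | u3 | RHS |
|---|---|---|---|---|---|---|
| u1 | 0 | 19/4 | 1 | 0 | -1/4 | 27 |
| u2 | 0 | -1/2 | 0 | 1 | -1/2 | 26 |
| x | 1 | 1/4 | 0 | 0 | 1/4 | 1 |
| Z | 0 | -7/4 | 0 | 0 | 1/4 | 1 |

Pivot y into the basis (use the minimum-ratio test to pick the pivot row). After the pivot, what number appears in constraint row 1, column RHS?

8

Ratio test on column y — row 1: 27/(19/4) = 108/19; row 2: entry -1/2 ≤ 0; row 3: 1/(1/4) = 4. Minimum is 4 at row 3 (x leaves); pivot element 1/4.
Divide row 3 by 1/4; eliminate column y from the other rows.
Row 1 update in column RHS: 27 − (19/4)·4 = 8.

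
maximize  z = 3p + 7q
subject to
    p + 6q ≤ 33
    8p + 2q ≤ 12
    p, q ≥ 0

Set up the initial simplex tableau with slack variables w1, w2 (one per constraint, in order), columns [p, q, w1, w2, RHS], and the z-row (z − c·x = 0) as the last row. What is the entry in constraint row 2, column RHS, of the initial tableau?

12

The RHS of constraint 2 is b_2 = 12.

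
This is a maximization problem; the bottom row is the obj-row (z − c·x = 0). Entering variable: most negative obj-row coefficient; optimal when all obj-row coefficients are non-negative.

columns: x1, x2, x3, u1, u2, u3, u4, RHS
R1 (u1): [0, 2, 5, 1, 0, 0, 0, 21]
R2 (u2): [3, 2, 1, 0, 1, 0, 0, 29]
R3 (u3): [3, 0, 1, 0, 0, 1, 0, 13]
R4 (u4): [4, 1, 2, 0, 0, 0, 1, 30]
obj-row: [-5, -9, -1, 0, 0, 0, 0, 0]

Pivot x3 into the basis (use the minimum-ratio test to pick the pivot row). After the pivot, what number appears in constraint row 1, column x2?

Ratio test on column x3 — row 1: 21/5 = 21/5; row 2: 29/1 = 29; row 3: 13/1 = 13; row 4: 30/2 = 15. Minimum is 21/5 at row 1 (u1 leaves); pivot element 5.
Divide row 1 by 5; eliminate column x3 from the other rows.
In the new row 1, the x2 entry is the old entry divided by the pivot: 2/5 = 2/5.

2/5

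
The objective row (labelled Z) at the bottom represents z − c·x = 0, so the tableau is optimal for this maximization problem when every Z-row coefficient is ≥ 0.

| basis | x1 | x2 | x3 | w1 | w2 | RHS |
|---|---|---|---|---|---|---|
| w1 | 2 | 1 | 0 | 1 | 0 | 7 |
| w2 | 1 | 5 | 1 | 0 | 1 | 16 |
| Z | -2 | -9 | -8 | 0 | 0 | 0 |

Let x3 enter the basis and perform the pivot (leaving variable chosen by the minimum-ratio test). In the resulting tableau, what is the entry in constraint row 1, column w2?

Ratio test on column x3 — row 1: entry 0 ≤ 0; row 2: 16/1 = 16. Minimum is 16 at row 2 (w2 leaves); pivot element 1.
Divide row 2 by 1; eliminate column x3 from the other rows.
Row 1 update in column w2: 0 − 0·1 = 0.

0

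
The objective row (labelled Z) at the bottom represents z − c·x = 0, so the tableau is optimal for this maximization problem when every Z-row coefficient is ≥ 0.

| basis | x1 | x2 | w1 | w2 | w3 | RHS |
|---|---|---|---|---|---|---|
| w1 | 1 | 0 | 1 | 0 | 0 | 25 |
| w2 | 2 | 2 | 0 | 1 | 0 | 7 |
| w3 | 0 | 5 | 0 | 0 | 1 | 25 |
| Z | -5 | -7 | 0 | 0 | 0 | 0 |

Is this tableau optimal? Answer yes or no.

The Z-row has a negative entry -7 in column x2, so it is not optimal.

no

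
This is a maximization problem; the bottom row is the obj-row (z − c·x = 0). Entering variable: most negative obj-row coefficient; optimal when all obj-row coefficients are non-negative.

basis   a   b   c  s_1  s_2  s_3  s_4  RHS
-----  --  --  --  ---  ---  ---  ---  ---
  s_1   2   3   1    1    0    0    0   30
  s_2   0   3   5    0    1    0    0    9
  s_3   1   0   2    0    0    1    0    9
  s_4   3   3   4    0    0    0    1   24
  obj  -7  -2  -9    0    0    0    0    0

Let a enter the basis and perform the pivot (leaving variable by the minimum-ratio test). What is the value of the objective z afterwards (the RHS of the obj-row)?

56

Ratio test on column a — row 1: 30/2 = 15; row 2: entry 0 ≤ 0; row 3: 9/1 = 9; row 4: 24/3 = 8. Minimum is 8 at row 4 (s_4 leaves); pivot element 3.
Pivot on row 4; the obj-row RHS becomes 0 − (-7)·8 = 56.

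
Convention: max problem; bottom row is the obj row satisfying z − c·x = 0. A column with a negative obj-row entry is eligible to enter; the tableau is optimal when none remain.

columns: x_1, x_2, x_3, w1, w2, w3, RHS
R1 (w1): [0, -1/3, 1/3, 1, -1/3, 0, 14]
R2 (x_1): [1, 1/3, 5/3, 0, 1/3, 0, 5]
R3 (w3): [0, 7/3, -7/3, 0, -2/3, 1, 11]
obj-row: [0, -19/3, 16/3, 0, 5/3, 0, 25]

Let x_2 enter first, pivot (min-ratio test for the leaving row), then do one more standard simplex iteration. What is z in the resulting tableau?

396/7

Ratio test on column x_2 — row 1: entry -1/3 ≤ 0; row 2: 5/(1/3) = 15; row 3: 11/(7/3) = 33/7. Minimum is 33/7 at row 3 (w3 leaves); pivot element 7/3.
Pivot on row 3; the obj-row RHS becomes 25 − (-19/3)·(33/7) = 384/7.
Next entering variable (most negative obj-row entry -1): x_3.
Ratio test on column x_3 — row 1: entry 0 ≤ 0; row 2: (24/7)/2 = 12/7; row 3: entry -1 ≤ 0. Minimum is 12/7 at row 2 (x_1 leaves); pivot element 2.
After the second pivot the obj-row RHS is 384/7 − (-1)·(12/7) = 396/7.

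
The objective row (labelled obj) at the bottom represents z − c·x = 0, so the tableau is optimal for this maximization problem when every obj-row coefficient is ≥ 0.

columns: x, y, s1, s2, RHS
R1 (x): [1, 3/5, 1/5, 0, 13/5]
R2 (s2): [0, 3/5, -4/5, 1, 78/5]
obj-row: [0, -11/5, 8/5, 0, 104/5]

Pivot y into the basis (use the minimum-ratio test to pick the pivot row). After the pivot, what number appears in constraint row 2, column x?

-1

Ratio test on column y — row 1: (13/5)/(3/5) = 13/3; row 2: (78/5)/(3/5) = 26. Minimum is 13/3 at row 1 (x leaves); pivot element 3/5.
Divide row 1 by 3/5; eliminate column y from the other rows.
Row 2 update in column x: 0 − (3/5)·(5/3) = -1.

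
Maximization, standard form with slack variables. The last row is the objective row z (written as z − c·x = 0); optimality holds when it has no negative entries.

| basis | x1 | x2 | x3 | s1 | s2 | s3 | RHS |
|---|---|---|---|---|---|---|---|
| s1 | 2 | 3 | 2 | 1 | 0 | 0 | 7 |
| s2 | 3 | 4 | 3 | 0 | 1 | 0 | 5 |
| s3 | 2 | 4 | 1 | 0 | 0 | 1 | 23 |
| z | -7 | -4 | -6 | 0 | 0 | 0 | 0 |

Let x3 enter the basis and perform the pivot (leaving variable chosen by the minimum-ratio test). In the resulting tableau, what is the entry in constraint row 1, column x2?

Ratio test on column x3 — row 1: 7/2 = 7/2; row 2: 5/3 = 5/3; row 3: 23/1 = 23. Minimum is 5/3 at row 2 (s2 leaves); pivot element 3.
Divide row 2 by 3; eliminate column x3 from the other rows.
Row 1 update in column x2: 3 − 2·(4/3) = 1/3.

1/3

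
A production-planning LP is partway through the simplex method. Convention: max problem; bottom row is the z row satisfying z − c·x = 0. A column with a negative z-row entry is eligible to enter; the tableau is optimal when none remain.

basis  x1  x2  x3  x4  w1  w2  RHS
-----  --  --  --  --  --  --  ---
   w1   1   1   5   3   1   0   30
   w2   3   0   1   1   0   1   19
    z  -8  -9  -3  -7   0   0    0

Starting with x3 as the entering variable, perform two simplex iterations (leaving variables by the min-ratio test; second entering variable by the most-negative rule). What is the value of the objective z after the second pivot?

Ratio test on column x3 — row 1: 30/5 = 6; row 2: 19/1 = 19. Minimum is 6 at row 1 (w1 leaves); pivot element 5.
Pivot on row 1; the z-row RHS becomes 0 − (-3)·6 = 18.
Next entering variable (most negative z-row entry -42/5): x2.
Ratio test on column x2 — row 1: 6/(1/5) = 30; row 2: entry -1/5 ≤ 0. Minimum is 30 at row 1 (x3 leaves); pivot element 1/5.
After the second pivot the z-row RHS is 18 − (-42/5)·30 = 270.

270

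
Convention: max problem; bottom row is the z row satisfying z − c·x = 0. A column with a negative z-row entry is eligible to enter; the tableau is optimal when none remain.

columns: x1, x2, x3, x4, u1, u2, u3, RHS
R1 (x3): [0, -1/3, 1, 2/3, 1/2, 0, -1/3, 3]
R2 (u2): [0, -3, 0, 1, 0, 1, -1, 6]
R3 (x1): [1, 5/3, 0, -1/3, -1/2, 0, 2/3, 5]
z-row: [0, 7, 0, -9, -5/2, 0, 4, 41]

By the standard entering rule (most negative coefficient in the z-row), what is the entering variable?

Negative z-row entries: x4: -9, u1: -5/2.
The most negative is -9 in column x4, so x4 enters.

x4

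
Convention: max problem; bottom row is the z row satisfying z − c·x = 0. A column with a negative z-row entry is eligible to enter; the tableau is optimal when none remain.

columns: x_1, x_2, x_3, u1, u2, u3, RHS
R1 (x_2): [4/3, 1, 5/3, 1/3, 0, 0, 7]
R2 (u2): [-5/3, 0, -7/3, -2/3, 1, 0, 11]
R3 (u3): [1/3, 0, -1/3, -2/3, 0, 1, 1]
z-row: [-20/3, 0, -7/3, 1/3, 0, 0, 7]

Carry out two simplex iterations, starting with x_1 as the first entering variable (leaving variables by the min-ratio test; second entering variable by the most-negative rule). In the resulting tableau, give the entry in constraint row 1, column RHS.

1

Ratio test on column x_1 — row 1: 7/(4/3) = 21/4; row 2: entry -5/3 ≤ 0; row 3: 1/(1/3) = 3. Minimum is 3 at row 3 (u3 leaves); pivot element 1/3.
Divide row 3 by 1/3; eliminate column x_1 from the other rows.
Second iteration: most negative z-row entry is -13 in column u1, so u1 enters.
Ratio test on column u1 — row 1: 3/3 = 1; row 2: entry -4 ≤ 0; row 3: entry -2 ≤ 0. Minimum is 1 at row 1 (x_2 leaves); pivot element 3.
Divide row 1 by 3; eliminate column u1 from the other rows.
After both pivots, the entry at constraint row 1, column RHS is 1.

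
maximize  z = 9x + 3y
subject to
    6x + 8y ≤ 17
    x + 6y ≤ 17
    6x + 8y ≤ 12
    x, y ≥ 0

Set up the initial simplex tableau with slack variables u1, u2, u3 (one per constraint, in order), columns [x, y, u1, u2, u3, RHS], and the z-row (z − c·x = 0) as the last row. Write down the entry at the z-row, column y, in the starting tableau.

The z-row carries the negated objective coefficients: the y entry is -3.

-3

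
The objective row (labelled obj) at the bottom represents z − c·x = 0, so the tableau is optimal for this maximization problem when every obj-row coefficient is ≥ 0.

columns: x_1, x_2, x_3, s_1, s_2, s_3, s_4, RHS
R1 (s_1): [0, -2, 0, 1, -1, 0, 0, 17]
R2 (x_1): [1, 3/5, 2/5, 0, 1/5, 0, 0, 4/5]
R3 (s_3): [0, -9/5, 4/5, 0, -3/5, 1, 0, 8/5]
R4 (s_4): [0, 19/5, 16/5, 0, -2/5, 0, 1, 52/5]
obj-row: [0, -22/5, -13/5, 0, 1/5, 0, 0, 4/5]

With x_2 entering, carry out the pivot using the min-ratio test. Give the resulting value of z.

Ratio test on column x_2 — row 1: entry -2 ≤ 0; row 2: (4/5)/(3/5) = 4/3; row 3: entry -9/5 ≤ 0; row 4: (52/5)/(19/5) = 52/19. Minimum is 4/3 at row 2 (x_1 leaves); pivot element 3/5.
Pivot on row 2; the obj-row RHS becomes 4/5 − (-22/5)·(4/3) = 20/3.

20/3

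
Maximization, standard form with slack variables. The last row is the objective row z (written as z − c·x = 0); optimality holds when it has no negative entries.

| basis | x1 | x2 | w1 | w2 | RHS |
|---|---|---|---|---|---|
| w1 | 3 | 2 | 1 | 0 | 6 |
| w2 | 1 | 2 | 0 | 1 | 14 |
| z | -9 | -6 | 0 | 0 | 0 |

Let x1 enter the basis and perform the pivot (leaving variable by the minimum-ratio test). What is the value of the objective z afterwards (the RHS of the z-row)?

18

Ratio test on column x1 — row 1: 6/3 = 2; row 2: 14/1 = 14. Minimum is 2 at row 1 (w1 leaves); pivot element 3.
Pivot on row 1; the z-row RHS becomes 0 − (-9)·2 = 18.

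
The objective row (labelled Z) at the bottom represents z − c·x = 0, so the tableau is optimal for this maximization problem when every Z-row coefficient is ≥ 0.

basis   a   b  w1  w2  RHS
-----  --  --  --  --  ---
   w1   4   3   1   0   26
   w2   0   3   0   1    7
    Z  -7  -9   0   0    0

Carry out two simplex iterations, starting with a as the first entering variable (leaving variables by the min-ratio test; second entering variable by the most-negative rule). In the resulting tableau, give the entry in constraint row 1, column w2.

Ratio test on column a — row 1: 26/4 = 13/2; row 2: entry 0 ≤ 0. Minimum is 13/2 at row 1 (w1 leaves); pivot element 4.
Divide row 1 by 4; eliminate column a from the other rows.
Second iteration: most negative Z-row entry is -15/4 in column b, so b enters.
Ratio test on column b — row 1: (13/2)/(3/4) = 26/3; row 2: 7/3 = 7/3. Minimum is 7/3 at row 2 (w2 leaves); pivot element 3.
Divide row 2 by 3; eliminate column b from the other rows.
After both pivots, the entry at constraint row 1, column w2 is -1/4.

-1/4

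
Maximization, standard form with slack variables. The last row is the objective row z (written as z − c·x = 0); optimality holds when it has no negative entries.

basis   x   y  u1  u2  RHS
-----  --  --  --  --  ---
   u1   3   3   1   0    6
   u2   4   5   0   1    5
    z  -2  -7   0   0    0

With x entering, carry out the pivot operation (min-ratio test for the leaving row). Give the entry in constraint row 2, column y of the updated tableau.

Ratio test on column x — row 1: 6/3 = 2; row 2: 5/4 = 5/4. Minimum is 5/4 at row 2 (u2 leaves); pivot element 4.
Divide row 2 by 4; eliminate column x from the other rows.
In the new row 2, the y entry is the old entry divided by the pivot: 5/4 = 5/4.

5/4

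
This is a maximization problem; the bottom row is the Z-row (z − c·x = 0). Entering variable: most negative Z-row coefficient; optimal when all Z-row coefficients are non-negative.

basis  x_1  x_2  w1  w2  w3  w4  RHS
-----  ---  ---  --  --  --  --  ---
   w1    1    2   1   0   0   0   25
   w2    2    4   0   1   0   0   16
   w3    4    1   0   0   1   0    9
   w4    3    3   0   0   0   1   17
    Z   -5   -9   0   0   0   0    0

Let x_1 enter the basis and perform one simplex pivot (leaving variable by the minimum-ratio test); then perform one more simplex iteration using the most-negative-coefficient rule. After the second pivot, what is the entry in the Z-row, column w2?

31/14

Ratio test on column x_1 — row 1: 25/1 = 25; row 2: 16/2 = 8; row 3: 9/4 = 9/4; row 4: 17/3 = 17/3. Minimum is 9/4 at row 3 (w3 leaves); pivot element 4.
Divide row 3 by 4; eliminate column x_1 from the other rows.
Second iteration: most negative Z-row entry is -31/4 in column x_2, so x_2 enters.
Ratio test on column x_2 — row 1: (91/4)/(7/4) = 13; row 2: (23/2)/(7/2) = 23/7; row 3: (9/4)/(1/4) = 9; row 4: (41/4)/(9/4) = 41/9. Minimum is 23/7 at row 2 (w2 leaves); pivot element 7/2.
Divide row 2 by 7/2; eliminate column x_2 from the other rows.
After both pivots, the entry at the Z-row, column w2 is 31/14.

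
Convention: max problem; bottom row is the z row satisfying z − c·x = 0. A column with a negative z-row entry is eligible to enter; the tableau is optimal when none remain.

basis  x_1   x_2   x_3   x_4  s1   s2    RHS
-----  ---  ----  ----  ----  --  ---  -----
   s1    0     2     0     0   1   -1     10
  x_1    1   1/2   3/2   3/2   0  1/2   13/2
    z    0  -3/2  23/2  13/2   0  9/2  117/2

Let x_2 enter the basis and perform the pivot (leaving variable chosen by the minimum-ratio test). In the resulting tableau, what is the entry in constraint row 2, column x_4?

3/2

Ratio test on column x_2 — row 1: 10/2 = 5; row 2: (13/2)/(1/2) = 13. Minimum is 5 at row 1 (s1 leaves); pivot element 2.
Divide row 1 by 2; eliminate column x_2 from the other rows.
Row 2 update in column x_4: 3/2 − (1/2)·0 = 3/2.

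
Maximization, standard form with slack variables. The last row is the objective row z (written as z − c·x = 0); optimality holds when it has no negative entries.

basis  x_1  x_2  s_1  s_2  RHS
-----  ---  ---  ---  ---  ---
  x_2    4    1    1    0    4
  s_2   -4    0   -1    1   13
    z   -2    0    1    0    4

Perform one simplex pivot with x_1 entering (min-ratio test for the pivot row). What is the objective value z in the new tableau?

6

Ratio test on column x_1 — row 1: 4/4 = 1; row 2: entry -4 ≤ 0. Minimum is 1 at row 1 (x_2 leaves); pivot element 4.
Pivot on row 1; the z-row RHS becomes 4 − (-2)·1 = 6.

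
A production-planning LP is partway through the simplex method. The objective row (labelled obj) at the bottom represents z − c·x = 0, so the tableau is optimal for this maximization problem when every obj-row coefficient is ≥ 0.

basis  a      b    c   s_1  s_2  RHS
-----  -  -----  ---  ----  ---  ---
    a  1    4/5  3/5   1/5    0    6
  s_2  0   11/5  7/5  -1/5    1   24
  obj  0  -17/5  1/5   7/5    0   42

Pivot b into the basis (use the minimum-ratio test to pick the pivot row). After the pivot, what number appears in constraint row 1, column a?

5/4

Ratio test on column b — row 1: 6/(4/5) = 15/2; row 2: 24/(11/5) = 120/11. Minimum is 15/2 at row 1 (a leaves); pivot element 4/5.
Divide row 1 by 4/5; eliminate column b from the other rows.
In the new row 1, the a entry is the old entry divided by the pivot: 1/(4/5) = 5/4.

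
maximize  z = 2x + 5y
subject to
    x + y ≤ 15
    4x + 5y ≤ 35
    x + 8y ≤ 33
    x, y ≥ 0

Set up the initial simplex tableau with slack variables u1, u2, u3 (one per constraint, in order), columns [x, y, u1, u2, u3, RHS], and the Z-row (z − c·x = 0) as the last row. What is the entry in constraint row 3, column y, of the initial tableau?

8

Constraint 3 has coefficient 8 on y.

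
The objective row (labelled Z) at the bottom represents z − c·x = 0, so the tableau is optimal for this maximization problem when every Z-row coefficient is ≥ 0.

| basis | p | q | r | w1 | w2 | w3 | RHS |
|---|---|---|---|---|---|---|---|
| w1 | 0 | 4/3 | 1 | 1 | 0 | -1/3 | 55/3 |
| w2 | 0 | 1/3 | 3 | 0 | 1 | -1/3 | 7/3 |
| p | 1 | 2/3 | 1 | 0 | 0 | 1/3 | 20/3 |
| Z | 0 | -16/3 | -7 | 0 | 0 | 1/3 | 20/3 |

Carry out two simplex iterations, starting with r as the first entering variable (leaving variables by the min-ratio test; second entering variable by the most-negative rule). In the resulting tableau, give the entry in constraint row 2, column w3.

-1

Ratio test on column r — row 1: (55/3)/1 = 55/3; row 2: (7/3)/3 = 7/9; row 3: (20/3)/1 = 20/3. Minimum is 7/9 at row 2 (w2 leaves); pivot element 3.
Divide row 2 by 3; eliminate column r from the other rows.
Second iteration: most negative Z-row entry is -41/9 in column q, so q enters.
Ratio test on column q — row 1: (158/9)/(11/9) = 158/11; row 2: (7/9)/(1/9) = 7; row 3: (53/9)/(5/9) = 53/5. Minimum is 7 at row 2 (r leaves); pivot element 1/9.
Divide row 2 by 1/9; eliminate column q from the other rows.
After both pivots, the entry at constraint row 2, column w3 is -1.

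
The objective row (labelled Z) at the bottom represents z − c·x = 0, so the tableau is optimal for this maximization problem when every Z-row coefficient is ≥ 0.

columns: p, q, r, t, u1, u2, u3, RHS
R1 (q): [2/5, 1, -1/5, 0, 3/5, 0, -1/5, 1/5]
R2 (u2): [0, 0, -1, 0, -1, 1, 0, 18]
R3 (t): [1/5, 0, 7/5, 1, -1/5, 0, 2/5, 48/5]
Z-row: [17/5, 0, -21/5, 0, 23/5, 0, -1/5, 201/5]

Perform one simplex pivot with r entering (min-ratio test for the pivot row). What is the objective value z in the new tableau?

Ratio test on column r — row 1: entry -1/5 ≤ 0; row 2: entry -1 ≤ 0; row 3: (48/5)/(7/5) = 48/7. Minimum is 48/7 at row 3 (t leaves); pivot element 7/5.
Pivot on row 3; the Z-row RHS becomes 201/5 − (-21/5)·(48/7) = 69.

69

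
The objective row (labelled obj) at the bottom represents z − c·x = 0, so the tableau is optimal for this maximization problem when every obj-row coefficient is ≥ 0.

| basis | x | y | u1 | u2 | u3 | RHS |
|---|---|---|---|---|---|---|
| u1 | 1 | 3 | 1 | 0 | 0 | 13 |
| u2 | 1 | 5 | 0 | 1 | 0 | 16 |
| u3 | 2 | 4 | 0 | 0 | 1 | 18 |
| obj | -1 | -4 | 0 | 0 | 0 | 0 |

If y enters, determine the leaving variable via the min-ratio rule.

Column y entries and ratios — u1: 13/3 = 13/3; u2: 16/5 = 16/5; u3: 18/4 = 9/2.
Smallest ratio is 16/5 in the row of u2, so u2 leaves.

u2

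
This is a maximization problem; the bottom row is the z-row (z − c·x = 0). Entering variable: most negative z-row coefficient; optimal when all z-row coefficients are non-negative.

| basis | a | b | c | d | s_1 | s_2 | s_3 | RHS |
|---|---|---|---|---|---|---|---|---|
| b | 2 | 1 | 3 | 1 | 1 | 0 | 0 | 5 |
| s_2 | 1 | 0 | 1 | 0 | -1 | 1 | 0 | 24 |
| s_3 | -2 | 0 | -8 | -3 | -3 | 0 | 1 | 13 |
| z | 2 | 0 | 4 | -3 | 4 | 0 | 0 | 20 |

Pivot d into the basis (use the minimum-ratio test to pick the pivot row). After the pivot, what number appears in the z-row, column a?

Ratio test on column d — row 1: 5/1 = 5; row 2: entry 0 ≤ 0; row 3: entry -3 ≤ 0. Minimum is 5 at row 1 (b leaves); pivot element 1.
Divide row 1 by 1; eliminate column d from the other rows.
z-row update in column a: 2 − (-3)·2 = 8.

8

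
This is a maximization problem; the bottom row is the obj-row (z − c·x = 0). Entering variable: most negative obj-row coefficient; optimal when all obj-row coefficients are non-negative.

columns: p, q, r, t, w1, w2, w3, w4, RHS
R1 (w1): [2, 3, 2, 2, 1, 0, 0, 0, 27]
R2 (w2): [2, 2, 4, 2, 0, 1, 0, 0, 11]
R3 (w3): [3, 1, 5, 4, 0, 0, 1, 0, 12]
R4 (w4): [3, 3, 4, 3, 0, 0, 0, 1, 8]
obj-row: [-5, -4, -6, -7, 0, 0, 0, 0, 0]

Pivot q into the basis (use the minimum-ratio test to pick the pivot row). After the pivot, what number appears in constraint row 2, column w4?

Ratio test on column q — row 1: 27/3 = 9; row 2: 11/2 = 11/2; row 3: 12/1 = 12; row 4: 8/3 = 8/3. Minimum is 8/3 at row 4 (w4 leaves); pivot element 3.
Divide row 4 by 3; eliminate column q from the other rows.
Row 2 update in column w4: 0 − 2·(1/3) = -2/3.

-2/3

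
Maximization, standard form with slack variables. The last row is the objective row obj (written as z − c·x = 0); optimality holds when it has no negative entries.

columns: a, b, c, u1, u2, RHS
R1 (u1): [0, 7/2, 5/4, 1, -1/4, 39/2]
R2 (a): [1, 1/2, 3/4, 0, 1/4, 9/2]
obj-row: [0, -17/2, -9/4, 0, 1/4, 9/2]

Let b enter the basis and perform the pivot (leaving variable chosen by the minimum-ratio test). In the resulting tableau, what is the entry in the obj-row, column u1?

Ratio test on column b — row 1: (39/2)/(7/2) = 39/7; row 2: (9/2)/(1/2) = 9. Minimum is 39/7 at row 1 (u1 leaves); pivot element 7/2.
Divide row 1 by 7/2; eliminate column b from the other rows.
obj-row update in column u1: 0 − (-17/2)·(2/7) = 17/7.

17/7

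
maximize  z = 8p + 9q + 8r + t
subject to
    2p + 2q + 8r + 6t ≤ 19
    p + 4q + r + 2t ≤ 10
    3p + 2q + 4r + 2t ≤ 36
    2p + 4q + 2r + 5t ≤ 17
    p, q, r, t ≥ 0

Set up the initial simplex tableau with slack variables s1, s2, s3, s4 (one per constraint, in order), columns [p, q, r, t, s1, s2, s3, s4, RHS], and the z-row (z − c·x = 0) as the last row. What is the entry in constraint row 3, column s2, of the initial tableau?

Slack s2 belongs to constraint 2; its column is the unit vector e_2, so the entry in row 3 is 0.

0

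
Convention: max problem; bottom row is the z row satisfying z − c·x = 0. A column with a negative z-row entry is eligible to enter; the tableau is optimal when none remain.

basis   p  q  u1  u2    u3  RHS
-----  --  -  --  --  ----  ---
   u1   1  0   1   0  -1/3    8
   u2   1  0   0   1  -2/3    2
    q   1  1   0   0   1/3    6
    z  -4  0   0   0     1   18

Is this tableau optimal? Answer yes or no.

no

The z-row has a negative entry -4 in column p, so it is not optimal.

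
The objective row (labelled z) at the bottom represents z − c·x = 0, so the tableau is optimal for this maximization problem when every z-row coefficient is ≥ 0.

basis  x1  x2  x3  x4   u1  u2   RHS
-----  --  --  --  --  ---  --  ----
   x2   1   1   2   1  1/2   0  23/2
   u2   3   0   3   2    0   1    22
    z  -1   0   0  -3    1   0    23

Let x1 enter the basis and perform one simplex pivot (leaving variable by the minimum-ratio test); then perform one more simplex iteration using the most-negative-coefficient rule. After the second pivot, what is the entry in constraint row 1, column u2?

Ratio test on column x1 — row 1: (23/2)/1 = 23/2; row 2: 22/3 = 22/3. Minimum is 22/3 at row 2 (u2 leaves); pivot element 3.
Divide row 2 by 3; eliminate column x1 from the other rows.
Second iteration: most negative z-row entry is -7/3 in column x4, so x4 enters.
Ratio test on column x4 — row 1: (25/6)/(1/3) = 25/2; row 2: (22/3)/(2/3) = 11. Minimum is 11 at row 2 (x1 leaves); pivot element 2/3.
Divide row 2 by 2/3; eliminate column x4 from the other rows.
After both pivots, the entry at constraint row 1, column u2 is -1/2.

-1/2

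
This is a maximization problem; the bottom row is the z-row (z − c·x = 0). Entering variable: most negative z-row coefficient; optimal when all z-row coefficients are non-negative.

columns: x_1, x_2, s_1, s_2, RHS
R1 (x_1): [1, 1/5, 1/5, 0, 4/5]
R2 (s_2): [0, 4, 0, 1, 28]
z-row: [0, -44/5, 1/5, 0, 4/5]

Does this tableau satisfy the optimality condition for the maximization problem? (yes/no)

no

The z-row has a negative entry -44/5 in column x_2, so it is not optimal.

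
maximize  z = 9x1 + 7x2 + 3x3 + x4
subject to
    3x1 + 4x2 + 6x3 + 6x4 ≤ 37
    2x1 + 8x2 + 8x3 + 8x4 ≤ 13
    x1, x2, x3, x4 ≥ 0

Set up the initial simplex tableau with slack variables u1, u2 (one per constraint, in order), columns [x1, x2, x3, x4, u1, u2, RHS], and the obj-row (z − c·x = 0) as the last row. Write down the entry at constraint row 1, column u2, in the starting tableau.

Slack u2 belongs to constraint 2; its column is the unit vector e_2, so the entry in row 1 is 0.

0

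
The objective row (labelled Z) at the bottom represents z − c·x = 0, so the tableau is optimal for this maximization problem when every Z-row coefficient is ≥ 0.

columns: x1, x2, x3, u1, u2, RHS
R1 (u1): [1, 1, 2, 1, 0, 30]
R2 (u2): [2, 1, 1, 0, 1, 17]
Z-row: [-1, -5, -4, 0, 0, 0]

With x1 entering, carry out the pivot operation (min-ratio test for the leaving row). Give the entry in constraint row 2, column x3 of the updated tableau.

Ratio test on column x1 — row 1: 30/1 = 30; row 2: 17/2 = 17/2. Minimum is 17/2 at row 2 (u2 leaves); pivot element 2.
Divide row 2 by 2; eliminate column x1 from the other rows.
In the new row 2, the x3 entry is the old entry divided by the pivot: 1/2 = 1/2.

1/2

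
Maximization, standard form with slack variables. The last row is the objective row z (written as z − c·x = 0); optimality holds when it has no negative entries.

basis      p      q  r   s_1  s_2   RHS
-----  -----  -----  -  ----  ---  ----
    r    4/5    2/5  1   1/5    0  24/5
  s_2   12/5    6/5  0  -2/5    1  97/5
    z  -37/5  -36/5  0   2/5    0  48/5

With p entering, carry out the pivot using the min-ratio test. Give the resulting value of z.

Ratio test on column p — row 1: (24/5)/(4/5) = 6; row 2: (97/5)/(12/5) = 97/12. Minimum is 6 at row 1 (r leaves); pivot element 4/5.
Pivot on row 1; the z-row RHS becomes 48/5 − (-37/5)·6 = 54.

54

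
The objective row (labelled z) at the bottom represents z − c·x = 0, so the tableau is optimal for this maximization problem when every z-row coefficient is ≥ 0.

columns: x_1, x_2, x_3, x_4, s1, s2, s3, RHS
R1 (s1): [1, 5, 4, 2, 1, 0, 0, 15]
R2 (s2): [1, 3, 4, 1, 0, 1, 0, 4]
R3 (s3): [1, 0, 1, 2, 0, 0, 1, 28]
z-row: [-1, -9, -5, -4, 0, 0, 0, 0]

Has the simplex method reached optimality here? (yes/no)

The z-row has a negative entry -9 in column x_2, so it is not optimal.

no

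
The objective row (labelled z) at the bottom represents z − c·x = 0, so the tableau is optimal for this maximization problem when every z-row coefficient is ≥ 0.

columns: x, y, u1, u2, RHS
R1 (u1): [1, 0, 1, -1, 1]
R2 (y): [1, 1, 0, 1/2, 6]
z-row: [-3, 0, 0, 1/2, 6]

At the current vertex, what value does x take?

0

x is not in the basis, so in the current basic feasible solution x = 0.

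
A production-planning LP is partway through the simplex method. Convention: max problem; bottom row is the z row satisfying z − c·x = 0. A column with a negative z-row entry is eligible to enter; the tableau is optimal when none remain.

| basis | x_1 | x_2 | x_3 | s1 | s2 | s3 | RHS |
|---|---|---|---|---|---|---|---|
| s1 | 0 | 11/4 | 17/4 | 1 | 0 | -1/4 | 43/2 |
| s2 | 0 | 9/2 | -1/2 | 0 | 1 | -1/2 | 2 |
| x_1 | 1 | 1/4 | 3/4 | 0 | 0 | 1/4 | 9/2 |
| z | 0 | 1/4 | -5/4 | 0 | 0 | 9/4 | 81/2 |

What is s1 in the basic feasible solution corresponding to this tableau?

s1 is basic (row 1); its value is the RHS of that row, 43/2.

43/2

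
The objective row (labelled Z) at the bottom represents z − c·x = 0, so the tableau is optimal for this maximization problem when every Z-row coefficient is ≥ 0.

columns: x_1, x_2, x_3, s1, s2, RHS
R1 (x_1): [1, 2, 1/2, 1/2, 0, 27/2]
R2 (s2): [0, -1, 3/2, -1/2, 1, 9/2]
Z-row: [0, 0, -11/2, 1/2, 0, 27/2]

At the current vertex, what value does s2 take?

s2 is basic (row 2); its value is the RHS of that row, 9/2.

9/2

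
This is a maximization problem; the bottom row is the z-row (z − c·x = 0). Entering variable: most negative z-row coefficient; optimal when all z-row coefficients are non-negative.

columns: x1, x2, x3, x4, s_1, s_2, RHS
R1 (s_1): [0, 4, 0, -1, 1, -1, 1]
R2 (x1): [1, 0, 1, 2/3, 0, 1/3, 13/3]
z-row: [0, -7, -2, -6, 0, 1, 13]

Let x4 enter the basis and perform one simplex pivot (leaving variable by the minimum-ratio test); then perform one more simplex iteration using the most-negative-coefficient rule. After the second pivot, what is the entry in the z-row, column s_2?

Ratio test on column x4 — row 1: entry -1 ≤ 0; row 2: (13/3)/(2/3) = 13/2. Minimum is 13/2 at row 2 (x1 leaves); pivot element 2/3.
Divide row 2 by 2/3; eliminate column x4 from the other rows.
Second iteration: most negative z-row entry is -7 in column x2, so x2 enters.
Ratio test on column x2 — row 1: (15/2)/4 = 15/8; row 2: entry 0 ≤ 0. Minimum is 15/8 at row 1 (s_1 leaves); pivot element 4.
Divide row 1 by 4; eliminate column x2 from the other rows.
After both pivots, the entry at the z-row, column s_2 is 25/8.

25/8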